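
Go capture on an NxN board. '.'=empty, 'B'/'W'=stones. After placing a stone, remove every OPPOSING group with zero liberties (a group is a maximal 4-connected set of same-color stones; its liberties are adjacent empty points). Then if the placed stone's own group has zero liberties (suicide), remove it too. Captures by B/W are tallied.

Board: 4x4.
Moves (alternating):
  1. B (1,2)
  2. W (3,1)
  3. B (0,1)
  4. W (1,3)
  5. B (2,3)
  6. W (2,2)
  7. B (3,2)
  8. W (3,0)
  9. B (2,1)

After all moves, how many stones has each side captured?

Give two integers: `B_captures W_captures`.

Answer: 1 0

Derivation:
Move 1: B@(1,2) -> caps B=0 W=0
Move 2: W@(3,1) -> caps B=0 W=0
Move 3: B@(0,1) -> caps B=0 W=0
Move 4: W@(1,3) -> caps B=0 W=0
Move 5: B@(2,3) -> caps B=0 W=0
Move 6: W@(2,2) -> caps B=0 W=0
Move 7: B@(3,2) -> caps B=0 W=0
Move 8: W@(3,0) -> caps B=0 W=0
Move 9: B@(2,1) -> caps B=1 W=0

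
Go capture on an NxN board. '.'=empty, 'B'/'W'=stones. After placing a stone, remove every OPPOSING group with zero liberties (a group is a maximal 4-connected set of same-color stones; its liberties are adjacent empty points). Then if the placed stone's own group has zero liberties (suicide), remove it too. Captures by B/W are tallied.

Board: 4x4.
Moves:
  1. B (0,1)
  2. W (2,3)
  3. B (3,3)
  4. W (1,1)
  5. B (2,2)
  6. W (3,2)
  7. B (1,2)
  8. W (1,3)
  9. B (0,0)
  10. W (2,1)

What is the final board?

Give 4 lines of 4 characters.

Answer: BB..
.WBW
.WBW
..W.

Derivation:
Move 1: B@(0,1) -> caps B=0 W=0
Move 2: W@(2,3) -> caps B=0 W=0
Move 3: B@(3,3) -> caps B=0 W=0
Move 4: W@(1,1) -> caps B=0 W=0
Move 5: B@(2,2) -> caps B=0 W=0
Move 6: W@(3,2) -> caps B=0 W=1
Move 7: B@(1,2) -> caps B=0 W=1
Move 8: W@(1,3) -> caps B=0 W=1
Move 9: B@(0,0) -> caps B=0 W=1
Move 10: W@(2,1) -> caps B=0 W=1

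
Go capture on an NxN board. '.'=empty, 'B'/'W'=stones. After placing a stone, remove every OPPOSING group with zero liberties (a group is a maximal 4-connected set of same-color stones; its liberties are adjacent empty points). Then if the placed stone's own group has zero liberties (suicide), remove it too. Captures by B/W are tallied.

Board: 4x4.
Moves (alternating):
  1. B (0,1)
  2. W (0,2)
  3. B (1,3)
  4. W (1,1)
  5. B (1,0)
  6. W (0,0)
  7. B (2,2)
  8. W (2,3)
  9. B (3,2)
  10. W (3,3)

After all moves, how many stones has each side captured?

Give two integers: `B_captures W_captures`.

Move 1: B@(0,1) -> caps B=0 W=0
Move 2: W@(0,2) -> caps B=0 W=0
Move 3: B@(1,3) -> caps B=0 W=0
Move 4: W@(1,1) -> caps B=0 W=0
Move 5: B@(1,0) -> caps B=0 W=0
Move 6: W@(0,0) -> caps B=0 W=1
Move 7: B@(2,2) -> caps B=0 W=1
Move 8: W@(2,3) -> caps B=0 W=1
Move 9: B@(3,2) -> caps B=0 W=1
Move 10: W@(3,3) -> caps B=0 W=1

Answer: 0 1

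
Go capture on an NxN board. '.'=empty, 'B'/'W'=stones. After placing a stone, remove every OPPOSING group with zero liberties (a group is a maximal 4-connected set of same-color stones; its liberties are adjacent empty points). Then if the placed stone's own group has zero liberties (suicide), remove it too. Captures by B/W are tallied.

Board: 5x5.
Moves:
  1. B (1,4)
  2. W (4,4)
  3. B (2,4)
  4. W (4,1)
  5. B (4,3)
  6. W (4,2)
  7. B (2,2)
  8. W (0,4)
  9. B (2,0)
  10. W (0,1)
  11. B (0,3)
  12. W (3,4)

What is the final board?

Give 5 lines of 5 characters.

Answer: .W.B.
....B
B.B.B
....W
.WWBW

Derivation:
Move 1: B@(1,4) -> caps B=0 W=0
Move 2: W@(4,4) -> caps B=0 W=0
Move 3: B@(2,4) -> caps B=0 W=0
Move 4: W@(4,1) -> caps B=0 W=0
Move 5: B@(4,3) -> caps B=0 W=0
Move 6: W@(4,2) -> caps B=0 W=0
Move 7: B@(2,2) -> caps B=0 W=0
Move 8: W@(0,4) -> caps B=0 W=0
Move 9: B@(2,0) -> caps B=0 W=0
Move 10: W@(0,1) -> caps B=0 W=0
Move 11: B@(0,3) -> caps B=1 W=0
Move 12: W@(3,4) -> caps B=1 W=0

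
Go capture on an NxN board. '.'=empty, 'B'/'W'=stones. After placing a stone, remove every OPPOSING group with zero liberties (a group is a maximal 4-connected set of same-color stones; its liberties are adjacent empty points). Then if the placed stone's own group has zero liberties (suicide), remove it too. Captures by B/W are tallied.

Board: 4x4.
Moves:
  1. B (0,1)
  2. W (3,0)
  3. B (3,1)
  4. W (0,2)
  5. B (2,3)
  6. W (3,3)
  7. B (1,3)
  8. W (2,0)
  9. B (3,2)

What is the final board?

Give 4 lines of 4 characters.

Move 1: B@(0,1) -> caps B=0 W=0
Move 2: W@(3,0) -> caps B=0 W=0
Move 3: B@(3,1) -> caps B=0 W=0
Move 4: W@(0,2) -> caps B=0 W=0
Move 5: B@(2,3) -> caps B=0 W=0
Move 6: W@(3,3) -> caps B=0 W=0
Move 7: B@(1,3) -> caps B=0 W=0
Move 8: W@(2,0) -> caps B=0 W=0
Move 9: B@(3,2) -> caps B=1 W=0

Answer: .BW.
...B
W..B
WBB.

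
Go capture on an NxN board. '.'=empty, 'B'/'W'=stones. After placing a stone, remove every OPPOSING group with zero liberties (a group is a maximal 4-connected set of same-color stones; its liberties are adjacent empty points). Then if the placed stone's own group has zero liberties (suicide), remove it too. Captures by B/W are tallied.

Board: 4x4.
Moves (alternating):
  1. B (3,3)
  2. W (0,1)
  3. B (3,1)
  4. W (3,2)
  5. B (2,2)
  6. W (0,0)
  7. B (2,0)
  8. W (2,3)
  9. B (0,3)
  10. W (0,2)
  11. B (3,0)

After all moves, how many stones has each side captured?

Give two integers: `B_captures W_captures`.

Move 1: B@(3,3) -> caps B=0 W=0
Move 2: W@(0,1) -> caps B=0 W=0
Move 3: B@(3,1) -> caps B=0 W=0
Move 4: W@(3,2) -> caps B=0 W=0
Move 5: B@(2,2) -> caps B=1 W=0
Move 6: W@(0,0) -> caps B=1 W=0
Move 7: B@(2,0) -> caps B=1 W=0
Move 8: W@(2,3) -> caps B=1 W=0
Move 9: B@(0,3) -> caps B=1 W=0
Move 10: W@(0,2) -> caps B=1 W=0
Move 11: B@(3,0) -> caps B=1 W=0

Answer: 1 0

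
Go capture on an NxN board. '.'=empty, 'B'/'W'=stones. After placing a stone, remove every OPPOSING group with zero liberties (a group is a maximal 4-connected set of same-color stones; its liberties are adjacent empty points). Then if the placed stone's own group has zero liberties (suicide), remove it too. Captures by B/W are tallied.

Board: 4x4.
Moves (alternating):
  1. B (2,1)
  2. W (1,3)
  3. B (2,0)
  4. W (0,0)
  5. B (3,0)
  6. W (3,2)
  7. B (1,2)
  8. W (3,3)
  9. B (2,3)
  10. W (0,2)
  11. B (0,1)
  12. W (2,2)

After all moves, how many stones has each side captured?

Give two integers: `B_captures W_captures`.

Move 1: B@(2,1) -> caps B=0 W=0
Move 2: W@(1,3) -> caps B=0 W=0
Move 3: B@(2,0) -> caps B=0 W=0
Move 4: W@(0,0) -> caps B=0 W=0
Move 5: B@(3,0) -> caps B=0 W=0
Move 6: W@(3,2) -> caps B=0 W=0
Move 7: B@(1,2) -> caps B=0 W=0
Move 8: W@(3,3) -> caps B=0 W=0
Move 9: B@(2,3) -> caps B=0 W=0
Move 10: W@(0,2) -> caps B=0 W=0
Move 11: B@(0,1) -> caps B=0 W=0
Move 12: W@(2,2) -> caps B=0 W=1

Answer: 0 1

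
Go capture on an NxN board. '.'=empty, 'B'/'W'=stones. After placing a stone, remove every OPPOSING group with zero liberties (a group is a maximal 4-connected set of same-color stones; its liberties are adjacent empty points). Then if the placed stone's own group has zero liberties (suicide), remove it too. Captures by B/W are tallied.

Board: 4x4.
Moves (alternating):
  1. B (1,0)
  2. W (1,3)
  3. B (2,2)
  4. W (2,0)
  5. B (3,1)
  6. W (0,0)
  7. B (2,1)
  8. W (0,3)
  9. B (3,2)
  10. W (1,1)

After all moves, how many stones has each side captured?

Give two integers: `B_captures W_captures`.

Move 1: B@(1,0) -> caps B=0 W=0
Move 2: W@(1,3) -> caps B=0 W=0
Move 3: B@(2,2) -> caps B=0 W=0
Move 4: W@(2,0) -> caps B=0 W=0
Move 5: B@(3,1) -> caps B=0 W=0
Move 6: W@(0,0) -> caps B=0 W=0
Move 7: B@(2,1) -> caps B=0 W=0
Move 8: W@(0,3) -> caps B=0 W=0
Move 9: B@(3,2) -> caps B=0 W=0
Move 10: W@(1,1) -> caps B=0 W=1

Answer: 0 1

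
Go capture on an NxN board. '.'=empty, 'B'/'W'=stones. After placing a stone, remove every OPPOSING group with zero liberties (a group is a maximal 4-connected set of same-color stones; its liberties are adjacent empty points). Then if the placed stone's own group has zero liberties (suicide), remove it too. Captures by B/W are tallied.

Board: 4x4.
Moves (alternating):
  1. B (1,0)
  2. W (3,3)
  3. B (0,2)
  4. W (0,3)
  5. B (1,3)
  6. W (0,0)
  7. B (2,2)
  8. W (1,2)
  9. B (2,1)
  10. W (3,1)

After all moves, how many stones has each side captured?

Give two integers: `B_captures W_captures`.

Move 1: B@(1,0) -> caps B=0 W=0
Move 2: W@(3,3) -> caps B=0 W=0
Move 3: B@(0,2) -> caps B=0 W=0
Move 4: W@(0,3) -> caps B=0 W=0
Move 5: B@(1,3) -> caps B=1 W=0
Move 6: W@(0,0) -> caps B=1 W=0
Move 7: B@(2,2) -> caps B=1 W=0
Move 8: W@(1,2) -> caps B=1 W=0
Move 9: B@(2,1) -> caps B=1 W=0
Move 10: W@(3,1) -> caps B=1 W=0

Answer: 1 0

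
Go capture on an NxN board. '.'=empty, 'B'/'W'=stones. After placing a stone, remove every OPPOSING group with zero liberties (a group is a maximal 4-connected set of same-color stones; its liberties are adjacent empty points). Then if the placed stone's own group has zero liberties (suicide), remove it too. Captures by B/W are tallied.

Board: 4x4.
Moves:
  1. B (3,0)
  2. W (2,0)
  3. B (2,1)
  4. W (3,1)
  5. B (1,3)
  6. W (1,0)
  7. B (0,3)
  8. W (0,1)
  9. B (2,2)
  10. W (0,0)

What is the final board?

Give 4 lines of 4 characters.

Answer: WW.B
W..B
WBB.
.W..

Derivation:
Move 1: B@(3,0) -> caps B=0 W=0
Move 2: W@(2,0) -> caps B=0 W=0
Move 3: B@(2,1) -> caps B=0 W=0
Move 4: W@(3,1) -> caps B=0 W=1
Move 5: B@(1,3) -> caps B=0 W=1
Move 6: W@(1,0) -> caps B=0 W=1
Move 7: B@(0,3) -> caps B=0 W=1
Move 8: W@(0,1) -> caps B=0 W=1
Move 9: B@(2,2) -> caps B=0 W=1
Move 10: W@(0,0) -> caps B=0 W=1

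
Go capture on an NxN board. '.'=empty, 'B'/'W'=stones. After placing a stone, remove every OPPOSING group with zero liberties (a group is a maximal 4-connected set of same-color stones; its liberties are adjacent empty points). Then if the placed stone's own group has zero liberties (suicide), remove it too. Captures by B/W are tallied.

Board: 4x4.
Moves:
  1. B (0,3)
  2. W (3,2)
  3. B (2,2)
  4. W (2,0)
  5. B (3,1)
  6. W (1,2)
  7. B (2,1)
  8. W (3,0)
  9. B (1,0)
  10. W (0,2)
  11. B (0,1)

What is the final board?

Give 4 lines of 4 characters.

Move 1: B@(0,3) -> caps B=0 W=0
Move 2: W@(3,2) -> caps B=0 W=0
Move 3: B@(2,2) -> caps B=0 W=0
Move 4: W@(2,0) -> caps B=0 W=0
Move 5: B@(3,1) -> caps B=0 W=0
Move 6: W@(1,2) -> caps B=0 W=0
Move 7: B@(2,1) -> caps B=0 W=0
Move 8: W@(3,0) -> caps B=0 W=0
Move 9: B@(1,0) -> caps B=2 W=0
Move 10: W@(0,2) -> caps B=2 W=0
Move 11: B@(0,1) -> caps B=2 W=0

Answer: .BWB
B.W.
.BB.
.BW.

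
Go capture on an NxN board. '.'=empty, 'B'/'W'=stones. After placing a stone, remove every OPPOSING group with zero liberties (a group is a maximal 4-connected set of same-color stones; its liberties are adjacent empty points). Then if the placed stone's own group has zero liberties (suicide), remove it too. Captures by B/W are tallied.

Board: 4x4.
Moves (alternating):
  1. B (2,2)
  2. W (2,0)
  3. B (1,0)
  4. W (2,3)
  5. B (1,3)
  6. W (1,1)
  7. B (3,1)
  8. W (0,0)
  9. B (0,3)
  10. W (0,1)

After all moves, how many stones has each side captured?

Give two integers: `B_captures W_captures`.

Answer: 0 1

Derivation:
Move 1: B@(2,2) -> caps B=0 W=0
Move 2: W@(2,0) -> caps B=0 W=0
Move 3: B@(1,0) -> caps B=0 W=0
Move 4: W@(2,3) -> caps B=0 W=0
Move 5: B@(1,3) -> caps B=0 W=0
Move 6: W@(1,1) -> caps B=0 W=0
Move 7: B@(3,1) -> caps B=0 W=0
Move 8: W@(0,0) -> caps B=0 W=1
Move 9: B@(0,3) -> caps B=0 W=1
Move 10: W@(0,1) -> caps B=0 W=1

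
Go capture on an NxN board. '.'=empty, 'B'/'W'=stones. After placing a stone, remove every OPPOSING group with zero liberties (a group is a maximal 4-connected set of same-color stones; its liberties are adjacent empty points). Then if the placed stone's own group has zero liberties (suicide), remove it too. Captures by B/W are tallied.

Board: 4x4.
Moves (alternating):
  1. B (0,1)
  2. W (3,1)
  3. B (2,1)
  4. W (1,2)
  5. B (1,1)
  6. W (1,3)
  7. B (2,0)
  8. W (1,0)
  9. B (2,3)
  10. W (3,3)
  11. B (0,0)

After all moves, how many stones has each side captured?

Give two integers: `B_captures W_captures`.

Answer: 1 0

Derivation:
Move 1: B@(0,1) -> caps B=0 W=0
Move 2: W@(3,1) -> caps B=0 W=0
Move 3: B@(2,1) -> caps B=0 W=0
Move 4: W@(1,2) -> caps B=0 W=0
Move 5: B@(1,1) -> caps B=0 W=0
Move 6: W@(1,3) -> caps B=0 W=0
Move 7: B@(2,0) -> caps B=0 W=0
Move 8: W@(1,0) -> caps B=0 W=0
Move 9: B@(2,3) -> caps B=0 W=0
Move 10: W@(3,3) -> caps B=0 W=0
Move 11: B@(0,0) -> caps B=1 W=0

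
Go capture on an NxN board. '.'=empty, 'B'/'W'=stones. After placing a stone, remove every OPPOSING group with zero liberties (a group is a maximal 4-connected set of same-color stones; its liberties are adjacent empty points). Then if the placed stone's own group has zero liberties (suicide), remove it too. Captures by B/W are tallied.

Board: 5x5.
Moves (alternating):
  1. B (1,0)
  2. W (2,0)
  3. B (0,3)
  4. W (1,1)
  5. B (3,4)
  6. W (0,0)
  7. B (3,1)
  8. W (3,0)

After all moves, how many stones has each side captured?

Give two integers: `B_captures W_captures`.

Answer: 0 1

Derivation:
Move 1: B@(1,0) -> caps B=0 W=0
Move 2: W@(2,0) -> caps B=0 W=0
Move 3: B@(0,3) -> caps B=0 W=0
Move 4: W@(1,1) -> caps B=0 W=0
Move 5: B@(3,4) -> caps B=0 W=0
Move 6: W@(0,0) -> caps B=0 W=1
Move 7: B@(3,1) -> caps B=0 W=1
Move 8: W@(3,0) -> caps B=0 W=1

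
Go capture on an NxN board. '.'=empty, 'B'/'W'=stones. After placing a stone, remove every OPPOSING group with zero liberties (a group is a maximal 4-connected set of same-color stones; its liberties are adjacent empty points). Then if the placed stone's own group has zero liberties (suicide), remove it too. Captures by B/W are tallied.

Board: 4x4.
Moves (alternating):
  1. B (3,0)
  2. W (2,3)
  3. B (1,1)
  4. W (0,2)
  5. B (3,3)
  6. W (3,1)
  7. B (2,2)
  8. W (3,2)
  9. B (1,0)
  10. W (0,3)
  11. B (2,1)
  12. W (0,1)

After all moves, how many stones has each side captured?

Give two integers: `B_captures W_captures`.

Move 1: B@(3,0) -> caps B=0 W=0
Move 2: W@(2,3) -> caps B=0 W=0
Move 3: B@(1,1) -> caps B=0 W=0
Move 4: W@(0,2) -> caps B=0 W=0
Move 5: B@(3,3) -> caps B=0 W=0
Move 6: W@(3,1) -> caps B=0 W=0
Move 7: B@(2,2) -> caps B=0 W=0
Move 8: W@(3,2) -> caps B=0 W=1
Move 9: B@(1,0) -> caps B=0 W=1
Move 10: W@(0,3) -> caps B=0 W=1
Move 11: B@(2,1) -> caps B=0 W=1
Move 12: W@(0,1) -> caps B=0 W=1

Answer: 0 1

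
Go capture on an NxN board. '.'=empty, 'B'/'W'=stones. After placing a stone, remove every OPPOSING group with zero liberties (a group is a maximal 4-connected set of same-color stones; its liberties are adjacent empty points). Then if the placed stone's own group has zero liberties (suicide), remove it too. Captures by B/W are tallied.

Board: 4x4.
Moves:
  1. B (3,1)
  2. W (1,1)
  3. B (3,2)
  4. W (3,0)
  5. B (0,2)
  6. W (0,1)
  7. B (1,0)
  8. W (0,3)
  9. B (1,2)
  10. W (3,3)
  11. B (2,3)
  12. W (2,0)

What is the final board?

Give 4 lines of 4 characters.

Move 1: B@(3,1) -> caps B=0 W=0
Move 2: W@(1,1) -> caps B=0 W=0
Move 3: B@(3,2) -> caps B=0 W=0
Move 4: W@(3,0) -> caps B=0 W=0
Move 5: B@(0,2) -> caps B=0 W=0
Move 6: W@(0,1) -> caps B=0 W=0
Move 7: B@(1,0) -> caps B=0 W=0
Move 8: W@(0,3) -> caps B=0 W=0
Move 9: B@(1,2) -> caps B=0 W=0
Move 10: W@(3,3) -> caps B=0 W=0
Move 11: B@(2,3) -> caps B=1 W=0
Move 12: W@(2,0) -> caps B=1 W=0

Answer: .WBW
BWB.
W..B
WBB.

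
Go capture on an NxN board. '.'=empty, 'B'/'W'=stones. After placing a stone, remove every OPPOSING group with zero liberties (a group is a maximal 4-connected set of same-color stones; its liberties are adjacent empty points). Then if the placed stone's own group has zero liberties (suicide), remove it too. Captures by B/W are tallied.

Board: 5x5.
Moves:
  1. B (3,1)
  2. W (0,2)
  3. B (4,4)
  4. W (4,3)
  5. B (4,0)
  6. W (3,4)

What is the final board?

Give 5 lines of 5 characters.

Answer: ..W..
.....
.....
.B..W
B..W.

Derivation:
Move 1: B@(3,1) -> caps B=0 W=0
Move 2: W@(0,2) -> caps B=0 W=0
Move 3: B@(4,4) -> caps B=0 W=0
Move 4: W@(4,3) -> caps B=0 W=0
Move 5: B@(4,0) -> caps B=0 W=0
Move 6: W@(3,4) -> caps B=0 W=1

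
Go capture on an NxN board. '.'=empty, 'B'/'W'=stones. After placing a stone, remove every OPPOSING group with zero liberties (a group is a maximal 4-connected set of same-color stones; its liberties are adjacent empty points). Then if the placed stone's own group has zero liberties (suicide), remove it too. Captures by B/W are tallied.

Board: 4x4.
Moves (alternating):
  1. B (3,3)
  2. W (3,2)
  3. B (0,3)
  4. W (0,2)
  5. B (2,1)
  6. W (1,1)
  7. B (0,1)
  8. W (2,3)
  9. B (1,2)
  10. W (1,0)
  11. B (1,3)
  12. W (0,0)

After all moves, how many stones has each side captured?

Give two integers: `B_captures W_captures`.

Answer: 1 1

Derivation:
Move 1: B@(3,3) -> caps B=0 W=0
Move 2: W@(3,2) -> caps B=0 W=0
Move 3: B@(0,3) -> caps B=0 W=0
Move 4: W@(0,2) -> caps B=0 W=0
Move 5: B@(2,1) -> caps B=0 W=0
Move 6: W@(1,1) -> caps B=0 W=0
Move 7: B@(0,1) -> caps B=0 W=0
Move 8: W@(2,3) -> caps B=0 W=1
Move 9: B@(1,2) -> caps B=1 W=1
Move 10: W@(1,0) -> caps B=1 W=1
Move 11: B@(1,3) -> caps B=1 W=1
Move 12: W@(0,0) -> caps B=1 W=1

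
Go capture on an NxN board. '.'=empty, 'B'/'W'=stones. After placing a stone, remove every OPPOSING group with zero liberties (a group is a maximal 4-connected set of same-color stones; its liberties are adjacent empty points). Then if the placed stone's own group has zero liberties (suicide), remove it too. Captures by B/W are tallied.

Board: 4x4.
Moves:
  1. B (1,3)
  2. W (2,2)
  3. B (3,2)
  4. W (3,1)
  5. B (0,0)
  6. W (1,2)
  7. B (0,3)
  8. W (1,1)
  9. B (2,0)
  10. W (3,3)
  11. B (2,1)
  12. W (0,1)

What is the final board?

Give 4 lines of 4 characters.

Move 1: B@(1,3) -> caps B=0 W=0
Move 2: W@(2,2) -> caps B=0 W=0
Move 3: B@(3,2) -> caps B=0 W=0
Move 4: W@(3,1) -> caps B=0 W=0
Move 5: B@(0,0) -> caps B=0 W=0
Move 6: W@(1,2) -> caps B=0 W=0
Move 7: B@(0,3) -> caps B=0 W=0
Move 8: W@(1,1) -> caps B=0 W=0
Move 9: B@(2,0) -> caps B=0 W=0
Move 10: W@(3,3) -> caps B=0 W=1
Move 11: B@(2,1) -> caps B=0 W=1
Move 12: W@(0,1) -> caps B=0 W=1

Answer: BW.B
.WWB
BBW.
.W.W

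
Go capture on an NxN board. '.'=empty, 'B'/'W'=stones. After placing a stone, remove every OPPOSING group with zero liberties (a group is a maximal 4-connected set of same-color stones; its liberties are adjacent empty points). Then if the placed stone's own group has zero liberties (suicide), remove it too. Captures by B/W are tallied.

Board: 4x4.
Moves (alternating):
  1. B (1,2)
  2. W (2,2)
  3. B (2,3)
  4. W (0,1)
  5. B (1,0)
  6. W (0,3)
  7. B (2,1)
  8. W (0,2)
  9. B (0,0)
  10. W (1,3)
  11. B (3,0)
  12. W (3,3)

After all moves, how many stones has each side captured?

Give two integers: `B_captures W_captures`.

Move 1: B@(1,2) -> caps B=0 W=0
Move 2: W@(2,2) -> caps B=0 W=0
Move 3: B@(2,3) -> caps B=0 W=0
Move 4: W@(0,1) -> caps B=0 W=0
Move 5: B@(1,0) -> caps B=0 W=0
Move 6: W@(0,3) -> caps B=0 W=0
Move 7: B@(2,1) -> caps B=0 W=0
Move 8: W@(0,2) -> caps B=0 W=0
Move 9: B@(0,0) -> caps B=0 W=0
Move 10: W@(1,3) -> caps B=0 W=0
Move 11: B@(3,0) -> caps B=0 W=0
Move 12: W@(3,3) -> caps B=0 W=1

Answer: 0 1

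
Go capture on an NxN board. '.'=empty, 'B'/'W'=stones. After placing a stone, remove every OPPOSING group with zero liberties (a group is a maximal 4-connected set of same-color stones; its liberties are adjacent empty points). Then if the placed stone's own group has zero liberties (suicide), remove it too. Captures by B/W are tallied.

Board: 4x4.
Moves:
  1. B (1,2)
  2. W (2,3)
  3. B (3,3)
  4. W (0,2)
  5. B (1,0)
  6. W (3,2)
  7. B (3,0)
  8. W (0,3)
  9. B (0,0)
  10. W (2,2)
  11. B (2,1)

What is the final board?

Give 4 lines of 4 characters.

Answer: B.WW
B.B.
.BWW
B.W.

Derivation:
Move 1: B@(1,2) -> caps B=0 W=0
Move 2: W@(2,3) -> caps B=0 W=0
Move 3: B@(3,3) -> caps B=0 W=0
Move 4: W@(0,2) -> caps B=0 W=0
Move 5: B@(1,0) -> caps B=0 W=0
Move 6: W@(3,2) -> caps B=0 W=1
Move 7: B@(3,0) -> caps B=0 W=1
Move 8: W@(0,3) -> caps B=0 W=1
Move 9: B@(0,0) -> caps B=0 W=1
Move 10: W@(2,2) -> caps B=0 W=1
Move 11: B@(2,1) -> caps B=0 W=1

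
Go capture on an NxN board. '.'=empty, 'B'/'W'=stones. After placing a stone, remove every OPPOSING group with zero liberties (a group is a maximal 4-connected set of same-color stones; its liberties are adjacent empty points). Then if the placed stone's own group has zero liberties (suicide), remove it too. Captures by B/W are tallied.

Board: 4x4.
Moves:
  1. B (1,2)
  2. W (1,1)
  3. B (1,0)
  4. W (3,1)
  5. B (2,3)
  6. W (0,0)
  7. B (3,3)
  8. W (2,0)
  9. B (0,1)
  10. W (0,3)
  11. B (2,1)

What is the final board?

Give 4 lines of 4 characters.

Move 1: B@(1,2) -> caps B=0 W=0
Move 2: W@(1,1) -> caps B=0 W=0
Move 3: B@(1,0) -> caps B=0 W=0
Move 4: W@(3,1) -> caps B=0 W=0
Move 5: B@(2,3) -> caps B=0 W=0
Move 6: W@(0,0) -> caps B=0 W=0
Move 7: B@(3,3) -> caps B=0 W=0
Move 8: W@(2,0) -> caps B=0 W=1
Move 9: B@(0,1) -> caps B=0 W=1
Move 10: W@(0,3) -> caps B=0 W=1
Move 11: B@(2,1) -> caps B=0 W=1

Answer: WB.W
.WB.
WB.B
.W.B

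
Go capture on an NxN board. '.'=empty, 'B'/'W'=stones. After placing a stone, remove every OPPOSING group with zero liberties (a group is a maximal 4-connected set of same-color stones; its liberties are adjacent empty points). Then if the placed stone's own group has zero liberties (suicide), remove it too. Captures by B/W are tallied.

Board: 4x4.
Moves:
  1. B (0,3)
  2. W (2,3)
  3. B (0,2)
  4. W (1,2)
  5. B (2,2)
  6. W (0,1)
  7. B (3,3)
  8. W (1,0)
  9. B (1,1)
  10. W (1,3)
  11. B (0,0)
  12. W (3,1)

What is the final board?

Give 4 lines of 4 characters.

Move 1: B@(0,3) -> caps B=0 W=0
Move 2: W@(2,3) -> caps B=0 W=0
Move 3: B@(0,2) -> caps B=0 W=0
Move 4: W@(1,2) -> caps B=0 W=0
Move 5: B@(2,2) -> caps B=0 W=0
Move 6: W@(0,1) -> caps B=0 W=0
Move 7: B@(3,3) -> caps B=0 W=0
Move 8: W@(1,0) -> caps B=0 W=0
Move 9: B@(1,1) -> caps B=0 W=0
Move 10: W@(1,3) -> caps B=0 W=2
Move 11: B@(0,0) -> caps B=0 W=2
Move 12: W@(3,1) -> caps B=0 W=2

Answer: .W..
WBWW
..BW
.W.B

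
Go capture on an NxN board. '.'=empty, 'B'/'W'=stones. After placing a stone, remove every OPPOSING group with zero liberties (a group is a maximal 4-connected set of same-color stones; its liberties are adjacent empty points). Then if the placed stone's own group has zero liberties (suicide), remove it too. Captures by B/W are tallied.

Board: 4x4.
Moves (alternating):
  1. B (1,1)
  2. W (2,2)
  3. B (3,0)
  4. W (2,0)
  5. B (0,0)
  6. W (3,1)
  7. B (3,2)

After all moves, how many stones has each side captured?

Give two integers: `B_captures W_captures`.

Move 1: B@(1,1) -> caps B=0 W=0
Move 2: W@(2,2) -> caps B=0 W=0
Move 3: B@(3,0) -> caps B=0 W=0
Move 4: W@(2,0) -> caps B=0 W=0
Move 5: B@(0,0) -> caps B=0 W=0
Move 6: W@(3,1) -> caps B=0 W=1
Move 7: B@(3,2) -> caps B=0 W=1

Answer: 0 1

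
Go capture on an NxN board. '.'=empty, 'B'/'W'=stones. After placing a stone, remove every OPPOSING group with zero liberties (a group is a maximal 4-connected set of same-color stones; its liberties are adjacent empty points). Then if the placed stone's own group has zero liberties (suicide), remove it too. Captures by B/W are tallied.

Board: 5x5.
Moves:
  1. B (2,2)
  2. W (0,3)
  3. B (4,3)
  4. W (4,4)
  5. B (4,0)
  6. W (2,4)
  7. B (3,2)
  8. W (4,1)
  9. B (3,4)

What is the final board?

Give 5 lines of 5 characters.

Move 1: B@(2,2) -> caps B=0 W=0
Move 2: W@(0,3) -> caps B=0 W=0
Move 3: B@(4,3) -> caps B=0 W=0
Move 4: W@(4,4) -> caps B=0 W=0
Move 5: B@(4,0) -> caps B=0 W=0
Move 6: W@(2,4) -> caps B=0 W=0
Move 7: B@(3,2) -> caps B=0 W=0
Move 8: W@(4,1) -> caps B=0 W=0
Move 9: B@(3,4) -> caps B=1 W=0

Answer: ...W.
.....
..B.W
..B.B
BW.B.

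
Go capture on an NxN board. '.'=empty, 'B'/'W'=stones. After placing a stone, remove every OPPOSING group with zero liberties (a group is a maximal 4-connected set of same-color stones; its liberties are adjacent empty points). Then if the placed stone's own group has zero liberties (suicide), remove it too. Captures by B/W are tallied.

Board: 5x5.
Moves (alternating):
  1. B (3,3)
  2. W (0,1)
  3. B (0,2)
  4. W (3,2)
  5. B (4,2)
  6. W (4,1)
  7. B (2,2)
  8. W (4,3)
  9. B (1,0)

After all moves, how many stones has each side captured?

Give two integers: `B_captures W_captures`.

Answer: 0 1

Derivation:
Move 1: B@(3,3) -> caps B=0 W=0
Move 2: W@(0,1) -> caps B=0 W=0
Move 3: B@(0,2) -> caps B=0 W=0
Move 4: W@(3,2) -> caps B=0 W=0
Move 5: B@(4,2) -> caps B=0 W=0
Move 6: W@(4,1) -> caps B=0 W=0
Move 7: B@(2,2) -> caps B=0 W=0
Move 8: W@(4,3) -> caps B=0 W=1
Move 9: B@(1,0) -> caps B=0 W=1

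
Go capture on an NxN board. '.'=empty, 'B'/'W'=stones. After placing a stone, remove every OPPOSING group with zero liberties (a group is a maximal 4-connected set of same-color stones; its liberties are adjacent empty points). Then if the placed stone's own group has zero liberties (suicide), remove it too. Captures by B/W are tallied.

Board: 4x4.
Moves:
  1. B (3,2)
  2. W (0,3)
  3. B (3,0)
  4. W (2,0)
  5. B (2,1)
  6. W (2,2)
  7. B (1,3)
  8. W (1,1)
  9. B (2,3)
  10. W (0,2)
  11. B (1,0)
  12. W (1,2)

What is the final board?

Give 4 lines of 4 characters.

Answer: ..WW
BWWB
.BWB
B.B.

Derivation:
Move 1: B@(3,2) -> caps B=0 W=0
Move 2: W@(0,3) -> caps B=0 W=0
Move 3: B@(3,0) -> caps B=0 W=0
Move 4: W@(2,0) -> caps B=0 W=0
Move 5: B@(2,1) -> caps B=0 W=0
Move 6: W@(2,2) -> caps B=0 W=0
Move 7: B@(1,3) -> caps B=0 W=0
Move 8: W@(1,1) -> caps B=0 W=0
Move 9: B@(2,3) -> caps B=0 W=0
Move 10: W@(0,2) -> caps B=0 W=0
Move 11: B@(1,0) -> caps B=1 W=0
Move 12: W@(1,2) -> caps B=1 W=0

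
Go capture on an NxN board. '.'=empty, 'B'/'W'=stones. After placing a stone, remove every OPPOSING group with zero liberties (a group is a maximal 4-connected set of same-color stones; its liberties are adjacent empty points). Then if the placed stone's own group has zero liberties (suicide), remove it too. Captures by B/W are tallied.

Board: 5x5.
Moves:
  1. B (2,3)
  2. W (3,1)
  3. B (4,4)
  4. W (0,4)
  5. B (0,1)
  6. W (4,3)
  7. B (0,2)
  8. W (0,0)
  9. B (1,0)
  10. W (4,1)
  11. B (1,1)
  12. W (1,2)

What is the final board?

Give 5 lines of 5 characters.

Move 1: B@(2,3) -> caps B=0 W=0
Move 2: W@(3,1) -> caps B=0 W=0
Move 3: B@(4,4) -> caps B=0 W=0
Move 4: W@(0,4) -> caps B=0 W=0
Move 5: B@(0,1) -> caps B=0 W=0
Move 6: W@(4,3) -> caps B=0 W=0
Move 7: B@(0,2) -> caps B=0 W=0
Move 8: W@(0,0) -> caps B=0 W=0
Move 9: B@(1,0) -> caps B=1 W=0
Move 10: W@(4,1) -> caps B=1 W=0
Move 11: B@(1,1) -> caps B=1 W=0
Move 12: W@(1,2) -> caps B=1 W=0

Answer: .BB.W
BBW..
...B.
.W...
.W.WB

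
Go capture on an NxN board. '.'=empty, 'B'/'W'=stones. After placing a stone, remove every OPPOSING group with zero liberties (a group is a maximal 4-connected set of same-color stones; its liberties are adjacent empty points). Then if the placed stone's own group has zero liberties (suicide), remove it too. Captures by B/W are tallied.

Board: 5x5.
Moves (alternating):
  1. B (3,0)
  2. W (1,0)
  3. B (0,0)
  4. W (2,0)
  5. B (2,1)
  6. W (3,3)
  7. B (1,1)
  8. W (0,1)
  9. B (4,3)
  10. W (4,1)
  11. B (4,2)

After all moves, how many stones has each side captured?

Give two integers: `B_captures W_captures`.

Answer: 2 0

Derivation:
Move 1: B@(3,0) -> caps B=0 W=0
Move 2: W@(1,0) -> caps B=0 W=0
Move 3: B@(0,0) -> caps B=0 W=0
Move 4: W@(2,0) -> caps B=0 W=0
Move 5: B@(2,1) -> caps B=0 W=0
Move 6: W@(3,3) -> caps B=0 W=0
Move 7: B@(1,1) -> caps B=2 W=0
Move 8: W@(0,1) -> caps B=2 W=0
Move 9: B@(4,3) -> caps B=2 W=0
Move 10: W@(4,1) -> caps B=2 W=0
Move 11: B@(4,2) -> caps B=2 W=0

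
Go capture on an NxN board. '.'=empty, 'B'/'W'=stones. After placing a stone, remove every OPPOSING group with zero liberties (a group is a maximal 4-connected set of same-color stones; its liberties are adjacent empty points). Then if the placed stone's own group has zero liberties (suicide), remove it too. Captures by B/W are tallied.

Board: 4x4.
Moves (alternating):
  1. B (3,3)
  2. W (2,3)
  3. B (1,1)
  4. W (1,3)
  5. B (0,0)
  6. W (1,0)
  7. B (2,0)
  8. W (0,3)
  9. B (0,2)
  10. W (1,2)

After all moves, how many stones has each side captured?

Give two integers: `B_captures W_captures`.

Answer: 1 0

Derivation:
Move 1: B@(3,3) -> caps B=0 W=0
Move 2: W@(2,3) -> caps B=0 W=0
Move 3: B@(1,1) -> caps B=0 W=0
Move 4: W@(1,3) -> caps B=0 W=0
Move 5: B@(0,0) -> caps B=0 W=0
Move 6: W@(1,0) -> caps B=0 W=0
Move 7: B@(2,0) -> caps B=1 W=0
Move 8: W@(0,3) -> caps B=1 W=0
Move 9: B@(0,2) -> caps B=1 W=0
Move 10: W@(1,2) -> caps B=1 W=0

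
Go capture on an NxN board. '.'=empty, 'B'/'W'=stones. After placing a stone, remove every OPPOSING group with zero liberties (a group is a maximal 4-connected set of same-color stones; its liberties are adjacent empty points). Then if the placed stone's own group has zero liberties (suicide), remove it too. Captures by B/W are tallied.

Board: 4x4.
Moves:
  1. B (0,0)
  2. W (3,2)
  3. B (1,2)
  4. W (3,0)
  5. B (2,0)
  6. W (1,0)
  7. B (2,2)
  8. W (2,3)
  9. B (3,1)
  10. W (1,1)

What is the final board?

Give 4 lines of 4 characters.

Move 1: B@(0,0) -> caps B=0 W=0
Move 2: W@(3,2) -> caps B=0 W=0
Move 3: B@(1,2) -> caps B=0 W=0
Move 4: W@(3,0) -> caps B=0 W=0
Move 5: B@(2,0) -> caps B=0 W=0
Move 6: W@(1,0) -> caps B=0 W=0
Move 7: B@(2,2) -> caps B=0 W=0
Move 8: W@(2,3) -> caps B=0 W=0
Move 9: B@(3,1) -> caps B=1 W=0
Move 10: W@(1,1) -> caps B=1 W=0

Answer: B...
WWB.
B.BW
.BW.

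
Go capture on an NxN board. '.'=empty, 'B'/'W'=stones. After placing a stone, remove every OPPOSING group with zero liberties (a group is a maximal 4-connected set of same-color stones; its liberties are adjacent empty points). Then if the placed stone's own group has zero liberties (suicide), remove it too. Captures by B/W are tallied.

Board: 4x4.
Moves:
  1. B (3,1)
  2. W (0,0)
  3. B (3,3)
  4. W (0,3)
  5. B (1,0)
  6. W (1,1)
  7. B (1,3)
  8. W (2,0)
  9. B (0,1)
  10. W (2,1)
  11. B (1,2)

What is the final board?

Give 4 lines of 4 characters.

Answer: WB.W
.WBB
WW..
.B.B

Derivation:
Move 1: B@(3,1) -> caps B=0 W=0
Move 2: W@(0,0) -> caps B=0 W=0
Move 3: B@(3,3) -> caps B=0 W=0
Move 4: W@(0,3) -> caps B=0 W=0
Move 5: B@(1,0) -> caps B=0 W=0
Move 6: W@(1,1) -> caps B=0 W=0
Move 7: B@(1,3) -> caps B=0 W=0
Move 8: W@(2,0) -> caps B=0 W=1
Move 9: B@(0,1) -> caps B=0 W=1
Move 10: W@(2,1) -> caps B=0 W=1
Move 11: B@(1,2) -> caps B=0 W=1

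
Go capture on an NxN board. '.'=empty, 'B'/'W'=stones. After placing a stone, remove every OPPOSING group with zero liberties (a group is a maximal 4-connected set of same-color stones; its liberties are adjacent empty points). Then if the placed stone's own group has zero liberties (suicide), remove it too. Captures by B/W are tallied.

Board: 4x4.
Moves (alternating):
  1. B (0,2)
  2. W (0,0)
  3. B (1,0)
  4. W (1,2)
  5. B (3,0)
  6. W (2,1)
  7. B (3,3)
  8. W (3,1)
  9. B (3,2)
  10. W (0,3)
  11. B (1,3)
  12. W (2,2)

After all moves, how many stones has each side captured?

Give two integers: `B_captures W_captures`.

Answer: 1 0

Derivation:
Move 1: B@(0,2) -> caps B=0 W=0
Move 2: W@(0,0) -> caps B=0 W=0
Move 3: B@(1,0) -> caps B=0 W=0
Move 4: W@(1,2) -> caps B=0 W=0
Move 5: B@(3,0) -> caps B=0 W=0
Move 6: W@(2,1) -> caps B=0 W=0
Move 7: B@(3,3) -> caps B=0 W=0
Move 8: W@(3,1) -> caps B=0 W=0
Move 9: B@(3,2) -> caps B=0 W=0
Move 10: W@(0,3) -> caps B=0 W=0
Move 11: B@(1,3) -> caps B=1 W=0
Move 12: W@(2,2) -> caps B=1 W=0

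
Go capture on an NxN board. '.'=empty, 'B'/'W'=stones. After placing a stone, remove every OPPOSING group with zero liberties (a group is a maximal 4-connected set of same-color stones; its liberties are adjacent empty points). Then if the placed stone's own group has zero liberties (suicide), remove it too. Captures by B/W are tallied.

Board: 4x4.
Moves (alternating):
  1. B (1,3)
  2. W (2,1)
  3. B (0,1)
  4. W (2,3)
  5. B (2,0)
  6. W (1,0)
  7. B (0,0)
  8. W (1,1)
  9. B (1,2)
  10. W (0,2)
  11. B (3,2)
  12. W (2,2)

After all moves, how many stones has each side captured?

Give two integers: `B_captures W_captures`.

Answer: 0 2

Derivation:
Move 1: B@(1,3) -> caps B=0 W=0
Move 2: W@(2,1) -> caps B=0 W=0
Move 3: B@(0,1) -> caps B=0 W=0
Move 4: W@(2,3) -> caps B=0 W=0
Move 5: B@(2,0) -> caps B=0 W=0
Move 6: W@(1,0) -> caps B=0 W=0
Move 7: B@(0,0) -> caps B=0 W=0
Move 8: W@(1,1) -> caps B=0 W=0
Move 9: B@(1,2) -> caps B=0 W=0
Move 10: W@(0,2) -> caps B=0 W=2
Move 11: B@(3,2) -> caps B=0 W=2
Move 12: W@(2,2) -> caps B=0 W=2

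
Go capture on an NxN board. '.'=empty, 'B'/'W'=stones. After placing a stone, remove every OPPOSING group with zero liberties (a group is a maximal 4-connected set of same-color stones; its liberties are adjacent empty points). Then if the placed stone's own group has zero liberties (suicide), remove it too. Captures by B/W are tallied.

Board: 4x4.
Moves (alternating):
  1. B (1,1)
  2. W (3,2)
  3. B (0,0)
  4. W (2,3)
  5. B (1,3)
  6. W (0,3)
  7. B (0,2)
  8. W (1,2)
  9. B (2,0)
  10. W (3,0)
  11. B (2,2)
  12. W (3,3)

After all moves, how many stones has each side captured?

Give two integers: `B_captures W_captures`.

Move 1: B@(1,1) -> caps B=0 W=0
Move 2: W@(3,2) -> caps B=0 W=0
Move 3: B@(0,0) -> caps B=0 W=0
Move 4: W@(2,3) -> caps B=0 W=0
Move 5: B@(1,3) -> caps B=0 W=0
Move 6: W@(0,3) -> caps B=0 W=0
Move 7: B@(0,2) -> caps B=1 W=0
Move 8: W@(1,2) -> caps B=1 W=0
Move 9: B@(2,0) -> caps B=1 W=0
Move 10: W@(3,0) -> caps B=1 W=0
Move 11: B@(2,2) -> caps B=2 W=0
Move 12: W@(3,3) -> caps B=2 W=0

Answer: 2 0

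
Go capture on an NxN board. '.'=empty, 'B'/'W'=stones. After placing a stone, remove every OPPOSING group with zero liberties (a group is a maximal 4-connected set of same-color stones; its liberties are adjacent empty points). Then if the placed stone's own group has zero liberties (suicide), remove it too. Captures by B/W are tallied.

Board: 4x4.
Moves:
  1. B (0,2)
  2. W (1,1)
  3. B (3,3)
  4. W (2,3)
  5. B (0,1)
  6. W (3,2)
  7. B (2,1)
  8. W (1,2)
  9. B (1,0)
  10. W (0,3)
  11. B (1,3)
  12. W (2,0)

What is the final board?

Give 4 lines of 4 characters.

Move 1: B@(0,2) -> caps B=0 W=0
Move 2: W@(1,1) -> caps B=0 W=0
Move 3: B@(3,3) -> caps B=0 W=0
Move 4: W@(2,3) -> caps B=0 W=0
Move 5: B@(0,1) -> caps B=0 W=0
Move 6: W@(3,2) -> caps B=0 W=1
Move 7: B@(2,1) -> caps B=0 W=1
Move 8: W@(1,2) -> caps B=0 W=1
Move 9: B@(1,0) -> caps B=0 W=1
Move 10: W@(0,3) -> caps B=0 W=1
Move 11: B@(1,3) -> caps B=1 W=1
Move 12: W@(2,0) -> caps B=1 W=1

Answer: .BB.
BWWB
WB.W
..W.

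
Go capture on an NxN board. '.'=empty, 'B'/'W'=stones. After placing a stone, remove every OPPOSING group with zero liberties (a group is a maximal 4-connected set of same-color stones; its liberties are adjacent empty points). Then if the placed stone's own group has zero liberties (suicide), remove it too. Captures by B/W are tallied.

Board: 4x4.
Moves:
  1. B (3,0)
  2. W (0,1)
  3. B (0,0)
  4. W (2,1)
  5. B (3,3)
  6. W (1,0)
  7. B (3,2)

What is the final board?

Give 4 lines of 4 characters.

Move 1: B@(3,0) -> caps B=0 W=0
Move 2: W@(0,1) -> caps B=0 W=0
Move 3: B@(0,0) -> caps B=0 W=0
Move 4: W@(2,1) -> caps B=0 W=0
Move 5: B@(3,3) -> caps B=0 W=0
Move 6: W@(1,0) -> caps B=0 W=1
Move 7: B@(3,2) -> caps B=0 W=1

Answer: .W..
W...
.W..
B.BB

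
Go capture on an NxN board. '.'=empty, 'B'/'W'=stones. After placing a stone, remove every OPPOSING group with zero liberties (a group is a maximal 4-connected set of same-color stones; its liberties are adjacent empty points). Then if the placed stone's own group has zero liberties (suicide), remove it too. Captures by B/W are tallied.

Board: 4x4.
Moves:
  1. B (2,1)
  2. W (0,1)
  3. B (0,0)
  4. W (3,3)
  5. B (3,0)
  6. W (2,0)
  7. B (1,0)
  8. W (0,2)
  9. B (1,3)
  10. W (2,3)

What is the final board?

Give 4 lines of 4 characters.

Move 1: B@(2,1) -> caps B=0 W=0
Move 2: W@(0,1) -> caps B=0 W=0
Move 3: B@(0,0) -> caps B=0 W=0
Move 4: W@(3,3) -> caps B=0 W=0
Move 5: B@(3,0) -> caps B=0 W=0
Move 6: W@(2,0) -> caps B=0 W=0
Move 7: B@(1,0) -> caps B=1 W=0
Move 8: W@(0,2) -> caps B=1 W=0
Move 9: B@(1,3) -> caps B=1 W=0
Move 10: W@(2,3) -> caps B=1 W=0

Answer: BWW.
B..B
.B.W
B..W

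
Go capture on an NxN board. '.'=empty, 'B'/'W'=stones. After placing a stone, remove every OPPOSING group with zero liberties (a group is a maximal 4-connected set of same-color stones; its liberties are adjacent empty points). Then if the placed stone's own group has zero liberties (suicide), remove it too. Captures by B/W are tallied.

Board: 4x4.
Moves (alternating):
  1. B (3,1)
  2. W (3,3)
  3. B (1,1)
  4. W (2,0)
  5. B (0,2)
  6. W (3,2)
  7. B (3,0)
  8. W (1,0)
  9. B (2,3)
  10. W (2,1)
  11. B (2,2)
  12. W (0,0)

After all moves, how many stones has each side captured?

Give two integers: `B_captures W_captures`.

Move 1: B@(3,1) -> caps B=0 W=0
Move 2: W@(3,3) -> caps B=0 W=0
Move 3: B@(1,1) -> caps B=0 W=0
Move 4: W@(2,0) -> caps B=0 W=0
Move 5: B@(0,2) -> caps B=0 W=0
Move 6: W@(3,2) -> caps B=0 W=0
Move 7: B@(3,0) -> caps B=0 W=0
Move 8: W@(1,0) -> caps B=0 W=0
Move 9: B@(2,3) -> caps B=0 W=0
Move 10: W@(2,1) -> caps B=0 W=2
Move 11: B@(2,2) -> caps B=0 W=2
Move 12: W@(0,0) -> caps B=0 W=2

Answer: 0 2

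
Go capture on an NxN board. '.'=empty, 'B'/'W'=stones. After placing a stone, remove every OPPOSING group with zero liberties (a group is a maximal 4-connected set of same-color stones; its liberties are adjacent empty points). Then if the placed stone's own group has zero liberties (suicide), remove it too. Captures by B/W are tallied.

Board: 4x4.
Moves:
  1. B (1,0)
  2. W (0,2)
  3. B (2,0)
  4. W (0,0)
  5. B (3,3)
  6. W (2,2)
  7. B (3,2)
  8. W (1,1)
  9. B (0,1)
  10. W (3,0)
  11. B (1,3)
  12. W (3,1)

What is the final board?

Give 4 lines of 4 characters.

Answer: .BW.
BW.B
B.W.
WWBB

Derivation:
Move 1: B@(1,0) -> caps B=0 W=0
Move 2: W@(0,2) -> caps B=0 W=0
Move 3: B@(2,0) -> caps B=0 W=0
Move 4: W@(0,0) -> caps B=0 W=0
Move 5: B@(3,3) -> caps B=0 W=0
Move 6: W@(2,2) -> caps B=0 W=0
Move 7: B@(3,2) -> caps B=0 W=0
Move 8: W@(1,1) -> caps B=0 W=0
Move 9: B@(0,1) -> caps B=1 W=0
Move 10: W@(3,0) -> caps B=1 W=0
Move 11: B@(1,3) -> caps B=1 W=0
Move 12: W@(3,1) -> caps B=1 W=0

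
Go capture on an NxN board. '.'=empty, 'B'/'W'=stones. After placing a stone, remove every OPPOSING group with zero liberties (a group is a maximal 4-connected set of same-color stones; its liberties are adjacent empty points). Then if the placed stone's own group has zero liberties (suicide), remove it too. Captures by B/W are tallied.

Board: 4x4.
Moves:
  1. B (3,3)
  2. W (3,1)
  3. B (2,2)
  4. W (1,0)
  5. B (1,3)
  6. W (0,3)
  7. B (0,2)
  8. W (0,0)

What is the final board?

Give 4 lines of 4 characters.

Move 1: B@(3,3) -> caps B=0 W=0
Move 2: W@(3,1) -> caps B=0 W=0
Move 3: B@(2,2) -> caps B=0 W=0
Move 4: W@(1,0) -> caps B=0 W=0
Move 5: B@(1,3) -> caps B=0 W=0
Move 6: W@(0,3) -> caps B=0 W=0
Move 7: B@(0,2) -> caps B=1 W=0
Move 8: W@(0,0) -> caps B=1 W=0

Answer: W.B.
W..B
..B.
.W.B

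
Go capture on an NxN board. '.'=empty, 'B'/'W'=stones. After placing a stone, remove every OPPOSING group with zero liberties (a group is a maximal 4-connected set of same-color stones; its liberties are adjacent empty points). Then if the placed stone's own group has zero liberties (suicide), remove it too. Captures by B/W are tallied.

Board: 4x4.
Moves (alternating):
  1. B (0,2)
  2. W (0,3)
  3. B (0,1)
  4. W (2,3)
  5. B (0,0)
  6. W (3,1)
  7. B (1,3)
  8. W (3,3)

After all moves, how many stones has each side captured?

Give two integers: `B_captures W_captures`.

Answer: 1 0

Derivation:
Move 1: B@(0,2) -> caps B=0 W=0
Move 2: W@(0,3) -> caps B=0 W=0
Move 3: B@(0,1) -> caps B=0 W=0
Move 4: W@(2,3) -> caps B=0 W=0
Move 5: B@(0,0) -> caps B=0 W=0
Move 6: W@(3,1) -> caps B=0 W=0
Move 7: B@(1,3) -> caps B=1 W=0
Move 8: W@(3,3) -> caps B=1 W=0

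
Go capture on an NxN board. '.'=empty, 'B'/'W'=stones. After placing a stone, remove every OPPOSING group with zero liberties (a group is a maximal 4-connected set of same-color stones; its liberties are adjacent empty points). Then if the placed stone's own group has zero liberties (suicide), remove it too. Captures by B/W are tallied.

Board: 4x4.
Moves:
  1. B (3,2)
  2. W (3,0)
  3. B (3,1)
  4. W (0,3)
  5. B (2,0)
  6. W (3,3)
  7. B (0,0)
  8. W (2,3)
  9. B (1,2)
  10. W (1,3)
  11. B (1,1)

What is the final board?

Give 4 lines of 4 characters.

Answer: B..W
.BBW
B..W
.BBW

Derivation:
Move 1: B@(3,2) -> caps B=0 W=0
Move 2: W@(3,0) -> caps B=0 W=0
Move 3: B@(3,1) -> caps B=0 W=0
Move 4: W@(0,3) -> caps B=0 W=0
Move 5: B@(2,0) -> caps B=1 W=0
Move 6: W@(3,3) -> caps B=1 W=0
Move 7: B@(0,0) -> caps B=1 W=0
Move 8: W@(2,3) -> caps B=1 W=0
Move 9: B@(1,2) -> caps B=1 W=0
Move 10: W@(1,3) -> caps B=1 W=0
Move 11: B@(1,1) -> caps B=1 W=0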